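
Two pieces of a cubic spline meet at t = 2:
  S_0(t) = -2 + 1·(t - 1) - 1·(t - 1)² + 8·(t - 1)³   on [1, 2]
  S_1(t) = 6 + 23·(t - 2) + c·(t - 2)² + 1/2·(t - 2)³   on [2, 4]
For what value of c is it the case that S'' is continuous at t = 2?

S_0''(t) = -2 + 48·(t - 1), so S_0''(2) = 46. On the right, S_1''(2) = 2c, so c = 23.

23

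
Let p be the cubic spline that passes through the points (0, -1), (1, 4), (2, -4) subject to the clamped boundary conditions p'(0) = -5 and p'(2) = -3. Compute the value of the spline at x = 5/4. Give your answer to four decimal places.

2.8555

With M_i denoting the second derivative at x_i, h_i = 1, 1, and Δ_i = (y_(i+1) − y_i)/h_i = 5, -8:
  1·M_0 + 4·M_1 + 1·M_2 = 6(Δ_1 - Δ_0) = -78
Clamped end conditions give two more equations: 2h_0·M_0 + h_0·M_1 = 6(Δ_0 - p'(0)) = 60 and h_1·M_1 + 2h_1·M_2 = 6(p'(2) - Δ_1) = 30.
Solving: M_0 = 101/2, M_1 = -41, M_2 = 71/2.
On [1, 2], p(x) = 4 - 1/4·(x - 1) - 41/2·(x - 1)² + 51/4·(x - 1)³.
With (x - 1) = 1/4: p(5/4) = 731/256.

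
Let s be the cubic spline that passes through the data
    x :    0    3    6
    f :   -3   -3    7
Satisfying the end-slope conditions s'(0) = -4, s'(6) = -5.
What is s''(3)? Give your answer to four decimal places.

3.6667

With σ_i denoting the second derivative at x_i, h_i = 3, 3, and Δ_i = (y_(i+1) − y_i)/h_i = 0, 10/3:
  3·σ_0 + 12·σ_1 + 3·σ_2 = 6(Δ_1 - Δ_0) = 20
Clamped end conditions give two more equations: 2h_0·σ_0 + h_0·σ_1 = 6(Δ_0 - s'(0)) = 24 and h_1·σ_1 + 2h_1·σ_2 = 6(s'(6) - Δ_1) = -50.
Solving the tridiagonal system: σ_0 = 13/6, σ_1 = 11/3, σ_2 = -61/6.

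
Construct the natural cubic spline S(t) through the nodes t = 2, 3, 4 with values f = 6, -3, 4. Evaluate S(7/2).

Let M_i = S''(x_i). Step sizes h_i = 1, 1; slopes of the chords Δ_i = (y_(i+1) - y_i)/h_i = -9, 7.
  1·M_0 + 4·M_1 + 1·M_2 = 6(Δ_1 - Δ_0) = 96
Natural end conditions: M_0 = M_2 = 0.
Hence M_0 = 0, M_1 = 24, M_2 = 0.
On [3, 4], S(t) = -3 - 1·(t - 3) + 12·(t - 3)² - 4·(t - 3)³.
With (t - 3) = 1/2: S(7/2) = -1.

-1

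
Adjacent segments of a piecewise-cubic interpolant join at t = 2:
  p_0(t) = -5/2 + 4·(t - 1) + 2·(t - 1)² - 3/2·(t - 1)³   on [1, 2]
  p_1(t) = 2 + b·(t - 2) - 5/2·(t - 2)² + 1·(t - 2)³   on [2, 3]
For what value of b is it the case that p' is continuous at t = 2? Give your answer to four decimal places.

3.5000

p_0'(t) = 4 + 4·(t - 1) - 9/2·(t - 1)², so p_0'(2) = 7/2. On the right, p_1'(2) = b, so b = 7/2.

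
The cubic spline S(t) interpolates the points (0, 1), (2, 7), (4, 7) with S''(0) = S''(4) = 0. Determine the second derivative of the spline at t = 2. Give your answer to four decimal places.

-2.2500

Put M_i = S'' at the i-th knot. Here h = (2, 2) and Δ = (3, 0), so the interior equations h_(i-1)·M_(i-1) + 2(h_(i-1)+h_i)·M_i + h_i·M_(i+1) = 6(Δ_i − Δ_(i-1)) read
  2·M_0 + 8·M_1 + 2·M_2 = 6(Δ_1 - Δ_0) = -18
Natural end conditions: M_0 = M_2 = 0.
Solving: M_0 = 0, M_1 = -9/4, M_2 = 0.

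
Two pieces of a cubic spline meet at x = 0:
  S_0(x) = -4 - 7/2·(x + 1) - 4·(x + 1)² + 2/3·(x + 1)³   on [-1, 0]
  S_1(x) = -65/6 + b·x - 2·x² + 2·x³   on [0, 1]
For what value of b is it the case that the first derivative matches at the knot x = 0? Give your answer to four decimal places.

S_0'(x) = -7/2 - 8·(x + 1) + 2·(x + 1)², so S_0'(0) = -19/2. On the right, S_1'(0) = b, so b = -19/2.

-9.5000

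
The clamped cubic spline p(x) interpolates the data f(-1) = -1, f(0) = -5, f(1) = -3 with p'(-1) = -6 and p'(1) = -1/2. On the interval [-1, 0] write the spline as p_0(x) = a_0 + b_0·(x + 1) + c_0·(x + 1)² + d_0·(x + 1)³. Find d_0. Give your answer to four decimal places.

With M_i denoting the second derivative at x_i, h_i = 1, 1, and Δ_i = (y_(i+1) − y_i)/h_i = -4, 2:
  1·M_0 + 4·M_1 + 1·M_2 = 6(Δ_1 - Δ_0) = 36
Clamped end conditions give two more equations: 2h_0·M_0 + h_0·M_1 = 6(Δ_0 - p'(-1)) = 12 and h_1·M_1 + 2h_1·M_2 = 6(p'(1) - Δ_1) = -15.
Solving: M_0 = -1/4, M_1 = 25/2, M_2 = -55/4.
On [-1, 0], with p_0(x) = a_0 + b_0·(x + 1) + c_0·(x + 1)² + d_0·(x + 1)³: c_0 = M_0/2 = -1/8, d_0 = (M_1 - M_0)/(6h_0) = 17/8, b_0 = Δ_0 - h_0(2M_0 + M_1)/6 = -6.

2.1250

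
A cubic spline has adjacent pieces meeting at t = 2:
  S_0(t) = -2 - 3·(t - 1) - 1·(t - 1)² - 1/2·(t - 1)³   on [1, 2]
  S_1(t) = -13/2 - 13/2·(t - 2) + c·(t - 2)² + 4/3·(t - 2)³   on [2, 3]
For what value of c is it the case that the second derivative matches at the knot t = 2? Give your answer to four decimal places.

S_0''(t) = -2 - 3·(t - 1), so S_0''(2) = -5. On the right, S_1''(2) = 2c, so c = -5/2.

-2.5000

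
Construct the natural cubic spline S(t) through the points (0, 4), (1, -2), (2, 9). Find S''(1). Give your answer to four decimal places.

25.5000

Put m_i = S'' at the i-th knot. Here h = (1, 1) and Δ = (-6, 11), so the interior equations h_(i-1)·m_(i-1) + 2(h_(i-1)+h_i)·m_i + h_i·m_(i+1) = 6(Δ_i − Δ_(i-1)) read
  1·m_0 + 4·m_1 + 1·m_2 = 6(Δ_1 - Δ_0) = 102
Natural end conditions: m_0 = m_2 = 0.
Forward elimination and back-substitution give m_0 = 0, m_1 = 51/2, m_2 = 0.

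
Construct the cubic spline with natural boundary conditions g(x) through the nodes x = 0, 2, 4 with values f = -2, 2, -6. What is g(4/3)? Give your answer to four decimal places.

1.7778

Put M_i = g'' at the i-th knot. Here h = (2, 2) and Δ = (2, -4), so the interior equations h_(i-1)·M_(i-1) + 2(h_(i-1)+h_i)·M_i + h_i·M_(i+1) = 6(Δ_i − Δ_(i-1)) read
  2·M_0 + 8·M_1 + 2·M_2 = 6(Δ_1 - Δ_0) = -36
Natural end conditions: M_0 = M_2 = 0.
Forward elimination and back-substitution give M_0 = 0, M_1 = -9/2, M_2 = 0.
On [0, 2], g(x) = -2 + 7/2·x + 0·x² - 3/8·x³.
With x = 4/3: g(4/3) = 16/9.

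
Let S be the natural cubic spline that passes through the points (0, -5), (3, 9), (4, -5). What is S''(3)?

Let m_i = S''(x_i). Step sizes h_i = 3, 1; slopes of the chords Δ_i = (y_(i+1) - y_i)/h_i = 14/3, -14.
  3·m_0 + 8·m_1 + 1·m_2 = 6(Δ_1 - Δ_0) = -112
Natural end conditions: m_0 = m_2 = 0.
Forward elimination and back-substitution give m_0 = 0, m_1 = -14, m_2 = 0.

-14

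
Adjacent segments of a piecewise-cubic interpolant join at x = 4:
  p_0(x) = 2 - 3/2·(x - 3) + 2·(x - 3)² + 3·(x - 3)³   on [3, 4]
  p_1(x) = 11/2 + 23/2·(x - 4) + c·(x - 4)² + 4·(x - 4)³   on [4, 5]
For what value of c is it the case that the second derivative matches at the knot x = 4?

11

p_0''(x) = 4 + 18·(x - 3), so p_0''(4) = 22. On the right, p_1''(4) = 2c, so c = 11.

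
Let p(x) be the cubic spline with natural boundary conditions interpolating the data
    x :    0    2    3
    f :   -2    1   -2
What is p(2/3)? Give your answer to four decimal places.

With M_i denoting the second derivative at x_i, h_i = 2, 1, and Δ_i = (y_(i+1) − y_i)/h_i = 3/2, -3:
  2·M_0 + 6·M_1 + 1·M_2 = 6(Δ_1 - Δ_0) = -27
Natural end conditions: M_0 = M_2 = 0.
Solving: M_0 = 0, M_1 = -9/2, M_2 = 0.
On [0, 2], p(x) = -2 + 3·x + 0·x² - 3/8·x³.
With x = 2/3: p(2/3) = -1/9.

-0.1111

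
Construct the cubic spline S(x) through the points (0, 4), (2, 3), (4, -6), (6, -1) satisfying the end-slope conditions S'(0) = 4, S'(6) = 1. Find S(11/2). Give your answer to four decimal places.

With M_i denoting the second derivative at x_i, h_i = 2, 2, 2, and Δ_i = (y_(i+1) − y_i)/h_i = -1/2, -9/2, 5/2:
  2·M_0 + 8·M_1 + 2·M_2 = 6(Δ_1 - Δ_0) = -24
  2·M_1 + 8·M_2 + 2·M_3 = 6(Δ_2 - Δ_1) = 42
Clamped end conditions give two more equations: 2h_0·M_0 + h_0·M_1 = 6(Δ_0 - S'(0)) = -27 and h_2·M_2 + 2h_2·M_3 = 6(S'(6) - Δ_2) = -9.
Solving the tridiagonal system: M_0 = -49/10, M_1 = -37/10, M_2 = 77/10, M_3 = -61/10.
On [4, 6], S(x) = -6 - 3/5·(x - 4) + 77/20·(x - 4)² - 23/20·(x - 4)³.
With (x - 4) = 3/2: S(11/2) = -339/160.

-2.1188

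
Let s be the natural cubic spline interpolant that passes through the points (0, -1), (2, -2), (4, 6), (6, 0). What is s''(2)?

Put m_i = s'' at the i-th knot. Here h = (2, 2, 2) and Δ = (-1/2, 4, -3), so the interior equations h_(i-1)·m_(i-1) + 2(h_(i-1)+h_i)·m_i + h_i·m_(i+1) = 6(Δ_i − Δ_(i-1)) read
  2·m_0 + 8·m_1 + 2·m_2 = 6(Δ_1 - Δ_0) = 27
  2·m_1 + 8·m_2 + 2·m_3 = 6(Δ_2 - Δ_1) = -42
Natural end conditions: m_0 = m_3 = 0.
Hence m_0 = 0, m_1 = 5, m_2 = -13/2, m_3 = 0.

5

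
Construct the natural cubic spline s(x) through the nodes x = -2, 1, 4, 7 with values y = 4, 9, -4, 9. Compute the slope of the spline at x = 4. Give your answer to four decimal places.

-1.0889

Put m_i = s'' at the i-th knot. Here h = (3, 3, 3) and Δ = (5/3, -13/3, 13/3), so the interior equations h_(i-1)·m_(i-1) + 2(h_(i-1)+h_i)·m_i + h_i·m_(i+1) = 6(Δ_i − Δ_(i-1)) read
  3·m_0 + 12·m_1 + 3·m_2 = 6(Δ_1 - Δ_0) = -36
  3·m_1 + 12·m_2 + 3·m_3 = 6(Δ_2 - Δ_1) = 52
Natural end conditions: m_0 = m_3 = 0.
Forward elimination and back-substitution give m_0 = 0, m_1 = -196/45, m_2 = 244/45, m_3 = 0.
On [4, 7], s'(x) = b_2 + 2c_2·(x - 4) + 3d_2·(x - 4)² with b_2 = Δ_2 - h_2(2m_2 + m_3)/6 = -49/45, c_2 = m_2/2 = 122/45, d_2 = (m_3 - m_2)/(6h_2) = -122/405. So s'(4) = -49/45.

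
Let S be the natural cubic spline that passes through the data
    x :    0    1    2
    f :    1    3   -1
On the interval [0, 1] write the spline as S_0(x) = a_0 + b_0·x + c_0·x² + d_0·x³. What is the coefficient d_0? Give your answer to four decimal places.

-1.5000

Let σ_i = S''(x_i). Step sizes h_i = 1, 1; slopes of the chords Δ_i = (y_(i+1) - y_i)/h_i = 2, -4.
  1·σ_0 + 4·σ_1 + 1·σ_2 = 6(Δ_1 - Δ_0) = -36
Natural end conditions: σ_0 = σ_2 = 0.
Solving the tridiagonal system: σ_0 = 0, σ_1 = -9, σ_2 = 0.
On [0, 1], with S_0(x) = a_0 + b_0·x + c_0·x² + d_0·x³: c_0 = σ_0/2 = 0, d_0 = (σ_1 - σ_0)/(6h_0) = -3/2, b_0 = Δ_0 - h_0(2σ_0 + σ_1)/6 = 7/2.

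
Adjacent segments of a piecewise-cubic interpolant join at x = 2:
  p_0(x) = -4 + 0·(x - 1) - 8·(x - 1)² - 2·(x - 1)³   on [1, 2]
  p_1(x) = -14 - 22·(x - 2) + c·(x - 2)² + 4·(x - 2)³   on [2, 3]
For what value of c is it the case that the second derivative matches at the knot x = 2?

-14

p_0''(x) = -16 - 12·(x - 1), so p_0''(2) = -28. On the right, p_1''(2) = 2c, so c = -14.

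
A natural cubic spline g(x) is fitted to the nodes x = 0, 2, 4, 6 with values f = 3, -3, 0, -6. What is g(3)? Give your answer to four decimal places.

-1.5000

Let M_i = g''(x_i). Step sizes h_i = 2, 2, 2; slopes of the chords Δ_i = (y_(i+1) - y_i)/h_i = -3, 3/2, -3.
  2·M_0 + 8·M_1 + 2·M_2 = 6(Δ_1 - Δ_0) = 27
  2·M_1 + 8·M_2 + 2·M_3 = 6(Δ_2 - Δ_1) = -27
Natural end conditions: M_0 = M_3 = 0.
Solving: M_0 = 0, M_1 = 9/2, M_2 = -9/2, M_3 = 0.
On [2, 4], g(x) = -3 + 0·(x - 2) + 9/4·(x - 2)² - 3/4·(x - 2)³.
With (x - 2) = 1: g(3) = -3/2.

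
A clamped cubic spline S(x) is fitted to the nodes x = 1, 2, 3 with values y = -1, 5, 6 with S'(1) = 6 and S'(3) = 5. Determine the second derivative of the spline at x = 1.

7

Let σ_i = S''(x_i). Step sizes h_i = 1, 1; slopes of the chords Δ_i = (y_(i+1) - y_i)/h_i = 6, 1.
  1·σ_0 + 4·σ_1 + 1·σ_2 = 6(Δ_1 - Δ_0) = -30
Clamped end conditions give two more equations: 2h_0·σ_0 + h_0·σ_1 = 6(Δ_0 - S'(1)) = 0 and h_1·σ_1 + 2h_1·σ_2 = 6(S'(3) - Δ_1) = 24.
Hence σ_0 = 7, σ_1 = -14, σ_2 = 19.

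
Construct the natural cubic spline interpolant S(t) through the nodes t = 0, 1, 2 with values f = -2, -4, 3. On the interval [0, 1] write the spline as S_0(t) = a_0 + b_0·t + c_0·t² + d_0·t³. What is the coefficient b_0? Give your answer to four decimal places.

-4.2500

Let M_i = S''(x_i). Step sizes h_i = 1, 1; slopes of the chords Δ_i = (y_(i+1) - y_i)/h_i = -2, 7.
  1·M_0 + 4·M_1 + 1·M_2 = 6(Δ_1 - Δ_0) = 54
Natural end conditions: M_0 = M_2 = 0.
Solving the tridiagonal system: M_0 = 0, M_1 = 27/2, M_2 = 0.
On [0, 1], with S_0(t) = a_0 + b_0·t + c_0·t² + d_0·t³: c_0 = M_0/2 = 0, d_0 = (M_1 - M_0)/(6h_0) = 9/4, b_0 = Δ_0 - h_0(2M_0 + M_1)/6 = -17/4.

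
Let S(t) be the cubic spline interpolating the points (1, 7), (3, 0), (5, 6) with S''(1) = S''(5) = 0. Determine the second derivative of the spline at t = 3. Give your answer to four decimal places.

Let M_i = S''(x_i). Step sizes h_i = 2, 2; slopes of the chords Δ_i = (y_(i+1) - y_i)/h_i = -7/2, 3.
  2·M_0 + 8·M_1 + 2·M_2 = 6(Δ_1 - Δ_0) = 39
Natural end conditions: M_0 = M_2 = 0.
Forward elimination and back-substitution give M_0 = 0, M_1 = 39/8, M_2 = 0.

4.8750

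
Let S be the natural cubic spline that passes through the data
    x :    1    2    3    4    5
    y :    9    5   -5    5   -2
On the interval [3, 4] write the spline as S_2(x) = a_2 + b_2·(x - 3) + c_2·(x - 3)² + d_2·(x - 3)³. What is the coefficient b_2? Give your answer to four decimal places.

Put M_i = S'' at the i-th knot. Here h = (1, 1, 1, 1) and Δ = (-4, -10, 10, -7), so the interior equations h_(i-1)·M_(i-1) + 2(h_(i-1)+h_i)·M_i + h_i·M_(i+1) = 6(Δ_i − Δ_(i-1)) read
  1·M_0 + 4·M_1 + 1·M_2 = 6(Δ_1 - Δ_0) = -36
  1·M_1 + 4·M_2 + 1·M_3 = 6(Δ_2 - Δ_1) = 120
  1·M_2 + 4·M_3 + 1·M_4 = 6(Δ_3 - Δ_2) = -102
Natural end conditions: M_0 = M_4 = 0.
Solving the tridiagonal system: M_0 = 0, M_1 = -561/28, M_2 = 309/7, M_3 = -1023/28, M_4 = 0.
On [3, 4], with S_2(x) = a_2 + b_2·(x - 3) + c_2·(x - 3)² + d_2·(x - 3)³: c_2 = M_2/2 = 309/14, d_2 = (M_3 - M_2)/(6h_2) = -753/56, b_2 = Δ_2 - h_2(2M_2 + M_3)/6 = 11/8.

1.3750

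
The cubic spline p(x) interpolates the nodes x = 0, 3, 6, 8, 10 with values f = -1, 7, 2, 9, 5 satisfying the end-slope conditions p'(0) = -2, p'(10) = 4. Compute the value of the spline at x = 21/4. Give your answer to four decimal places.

Put m_i = p'' at the i-th knot. Here h = (3, 3, 2, 2) and Δ = (8/3, -5/3, 7/2, -2), so the interior equations h_(i-1)·m_(i-1) + 2(h_(i-1)+h_i)·m_i + h_i·m_(i+1) = 6(Δ_i − Δ_(i-1)) read
  3·m_0 + 12·m_1 + 3·m_2 = 6(Δ_1 - Δ_0) = -26
  3·m_1 + 10·m_2 + 2·m_3 = 6(Δ_2 - Δ_1) = 31
  2·m_2 + 8·m_3 + 2·m_4 = 6(Δ_3 - Δ_2) = -33
Clamped end conditions give two more equations: 2h_0·m_0 + h_0·m_1 = 6(Δ_0 - p'(0)) = 28 and h_3·m_3 + 2h_3·m_4 = 6(p'(10) - Δ_3) = 36.
Solving the tridiagonal system: m_0 = 1053/140, m_1 = -1199/210, m_2 = 133/20, m_3 = -643/70, m_4 = 1903/140.
On [3, 6], p(x) = 7 + 201/280·(x - 3) - 1199/420·(x - 3)² + 5191/7560·(x - 3)³.
With (x - 3) = 9/4: p(21/4) = 35557/17920.

1.9842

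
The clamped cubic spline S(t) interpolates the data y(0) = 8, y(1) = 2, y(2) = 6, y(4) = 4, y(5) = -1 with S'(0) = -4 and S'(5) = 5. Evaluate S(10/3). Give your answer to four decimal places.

With m_i denoting the second derivative at x_i, h_i = 1, 1, 2, 1, and Δ_i = (y_(i+1) − y_i)/h_i = -6, 4, -1, -5:
  1·m_0 + 4·m_1 + 1·m_2 = 6(Δ_1 - Δ_0) = 60
  1·m_1 + 6·m_2 + 2·m_3 = 6(Δ_2 - Δ_1) = -30
  2·m_2 + 6·m_3 + 1·m_4 = 6(Δ_3 - Δ_2) = -24
Clamped end conditions give two more equations: 2h_0·m_0 + h_0·m_1 = 6(Δ_0 - S'(0)) = -12 and h_3·m_3 + 2h_3·m_4 = 6(S'(5) - Δ_3) = 60.
Hence m_0 = -1041/64, m_1 = 657/32, m_2 = -375/64, m_3 = -123/16, m_4 = 1083/32.
On [2, 4], S(t) = 6 + 175/32·(t - 2) - 375/128·(t - 2)² - 39/256·(t - 2)³.
With (t - 2) = 4/3: S(10/3) = 139/18.

7.7222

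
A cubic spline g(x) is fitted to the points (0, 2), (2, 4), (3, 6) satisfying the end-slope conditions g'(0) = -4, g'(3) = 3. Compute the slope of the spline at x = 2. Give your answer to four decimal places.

Let σ_i = g''(x_i). Step sizes h_i = 2, 1; slopes of the chords Δ_i = (y_(i+1) - y_i)/h_i = 1, 2.
  2·σ_0 + 6·σ_1 + 1·σ_2 = 6(Δ_1 - Δ_0) = 6
Clamped end conditions give two more equations: 2h_0·σ_0 + h_0·σ_1 = 6(Δ_0 - g'(0)) = 30 and h_1·σ_1 + 2h_1·σ_2 = 6(g'(3) - Δ_1) = 6.
Hence σ_0 = 53/6, σ_1 = -8/3, σ_2 = 13/3.
On [2, 3], g'(x) = b_1 + 2c_1·(x - 2) + 3d_1·(x - 2)² with b_1 = Δ_1 - h_1(2σ_1 + σ_2)/6 = 13/6, c_1 = σ_1/2 = -4/3, d_1 = (σ_2 - σ_1)/(6h_1) = 7/6. So g'(2) = 13/6.

2.1667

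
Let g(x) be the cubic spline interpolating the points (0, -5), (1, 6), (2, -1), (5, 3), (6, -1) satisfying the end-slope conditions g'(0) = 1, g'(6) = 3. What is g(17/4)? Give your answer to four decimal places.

Let M_i = g''(x_i). Step sizes h_i = 1, 1, 3, 1; slopes of the chords Δ_i = (y_(i+1) - y_i)/h_i = 11, -7, 4/3, -4.
  1·M_0 + 4·M_1 + 1·M_2 = 6(Δ_1 - Δ_0) = -108
  1·M_1 + 8·M_2 + 3·M_3 = 6(Δ_2 - Δ_1) = 50
  3·M_2 + 8·M_3 + 1·M_4 = 6(Δ_3 - Δ_2) = -32
Clamped end conditions give two more equations: 2h_0·M_0 + h_0·M_1 = 6(Δ_0 - g'(0)) = 60 and h_3·M_3 + 2h_3·M_4 = 6(g'(6) - Δ_3) = 42.
Hence M_0 = 2972/57, M_1 = -2524/57, M_2 = 968/57, M_3 = -790/57, M_4 = 1592/57.
On [2, 5], g(x) = -1 - 497/57·(x - 2) + 484/57·(x - 2)² - 293/171·(x - 2)³.
With (x - 2) = 9/4: g(17/4) = 3467/1216.

2.8512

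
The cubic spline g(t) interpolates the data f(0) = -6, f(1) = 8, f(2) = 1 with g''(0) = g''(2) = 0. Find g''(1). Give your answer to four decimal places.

-31.5000

Write M_i for g''(x_i). With h_i = 1, 1 and divided differences Δ_i = 14, -7, the continuity of g' gives the tridiagonal system
  1·M_0 + 4·M_1 + 1·M_2 = 6(Δ_1 - Δ_0) = -126
Natural end conditions: M_0 = M_2 = 0.
Solving the tridiagonal system: M_0 = 0, M_1 = -63/2, M_2 = 0.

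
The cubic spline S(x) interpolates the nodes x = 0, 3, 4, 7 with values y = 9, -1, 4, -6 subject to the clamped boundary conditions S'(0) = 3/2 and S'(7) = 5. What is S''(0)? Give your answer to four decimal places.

-10.8242

With m_i denoting the second derivative at x_i, h_i = 3, 1, 3, and Δ_i = (y_(i+1) − y_i)/h_i = -10/3, 5, -10/3:
  3·m_0 + 8·m_1 + 1·m_2 = 6(Δ_1 - Δ_0) = 50
  1·m_1 + 8·m_2 + 3·m_3 = 6(Δ_2 - Δ_1) = -50
Clamped end conditions give two more equations: 2h_0·m_0 + h_0·m_1 = 6(Δ_0 - S'(0)) = -29 and h_2·m_2 + 2h_2·m_3 = 6(S'(7) - Δ_2) = 50.
Solving: m_0 = -1786/165, m_1 = 659/55, m_2 = -736/55, m_3 = 2479/165.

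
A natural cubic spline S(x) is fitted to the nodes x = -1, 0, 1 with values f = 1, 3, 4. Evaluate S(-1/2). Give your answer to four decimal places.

2.0938

Put M_i = S'' at the i-th knot. Here h = (1, 1) and Δ = (2, 1), so the interior equations h_(i-1)·M_(i-1) + 2(h_(i-1)+h_i)·M_i + h_i·M_(i+1) = 6(Δ_i − Δ_(i-1)) read
  1·M_0 + 4·M_1 + 1·M_2 = 6(Δ_1 - Δ_0) = -6
Natural end conditions: M_0 = M_2 = 0.
Hence M_0 = 0, M_1 = -3/2, M_2 = 0.
On [-1, 0], S(x) = 1 + 9/4·(x + 1) + 0·(x + 1)² - 1/4·(x + 1)³.
With (x + 1) = 1/2: S(-1/2) = 67/32.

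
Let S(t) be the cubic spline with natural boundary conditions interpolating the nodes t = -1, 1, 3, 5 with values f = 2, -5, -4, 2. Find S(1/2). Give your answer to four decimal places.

-3.8406

With σ_i denoting the second derivative at x_i, h_i = 2, 2, 2, and Δ_i = (y_(i+1) − y_i)/h_i = -7/2, 1/2, 3:
  2·σ_0 + 8·σ_1 + 2·σ_2 = 6(Δ_1 - Δ_0) = 24
  2·σ_1 + 8·σ_2 + 2·σ_3 = 6(Δ_2 - Δ_1) = 15
Natural end conditions: σ_0 = σ_3 = 0.
Solving the tridiagonal system: σ_0 = 0, σ_1 = 27/10, σ_2 = 6/5, σ_3 = 0.
On [-1, 1], S(t) = 2 - 22/5·(t + 1) + 0·(t + 1)² + 9/40·(t + 1)³.
With (t + 1) = 3/2: S(1/2) = -1229/320.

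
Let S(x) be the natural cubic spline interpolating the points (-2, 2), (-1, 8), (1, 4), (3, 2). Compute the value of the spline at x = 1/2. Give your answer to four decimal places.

With σ_i denoting the second derivative at x_i, h_i = 1, 2, 2, and Δ_i = (y_(i+1) − y_i)/h_i = 6, -2, -1:
  1·σ_0 + 6·σ_1 + 2·σ_2 = 6(Δ_1 - Δ_0) = -48
  2·σ_1 + 8·σ_2 + 2·σ_3 = 6(Δ_2 - Δ_1) = 6
Natural end conditions: σ_0 = σ_3 = 0.
Solving the tridiagonal system: σ_0 = 0, σ_1 = -9, σ_2 = 3, σ_3 = 0.
On [-1, 1], S(x) = 8 + 3·(x + 1) - 9/2·(x + 1)² + 1·(x + 1)³.
With (x + 1) = 3/2: S(1/2) = 23/4.

5.7500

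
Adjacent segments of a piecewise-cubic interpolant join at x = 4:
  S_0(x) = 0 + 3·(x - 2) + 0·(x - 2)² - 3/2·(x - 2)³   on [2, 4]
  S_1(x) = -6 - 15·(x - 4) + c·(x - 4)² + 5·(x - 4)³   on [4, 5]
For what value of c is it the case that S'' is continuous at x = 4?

-9

S_0''(x) = 0 - 9·(x - 2), so S_0''(4) = -18. On the right, S_1''(4) = 2c, so c = -9.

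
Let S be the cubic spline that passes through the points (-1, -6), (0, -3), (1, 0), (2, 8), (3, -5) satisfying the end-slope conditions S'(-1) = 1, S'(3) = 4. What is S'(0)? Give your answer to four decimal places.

Put σ_i = S'' at the i-th knot. Here h = (1, 1, 1, 1) and Δ = (3, 3, 8, -13), so the interior equations h_(i-1)·σ_(i-1) + 2(h_(i-1)+h_i)·σ_i + h_i·σ_(i+1) = 6(Δ_i − Δ_(i-1)) read
  1·σ_0 + 4·σ_1 + 1·σ_2 = 6(Δ_1 - Δ_0) = 0
  1·σ_1 + 4·σ_2 + 1·σ_3 = 6(Δ_2 - Δ_1) = 30
  1·σ_2 + 4·σ_3 + 1·σ_4 = 6(Δ_3 - Δ_2) = -126
Clamped end conditions give two more equations: 2h_0·σ_0 + h_0·σ_1 = 6(Δ_0 - S'(-1)) = 12 and h_3·σ_3 + 2h_3·σ_4 = 6(S'(3) - Δ_3) = 102.
Forward elimination and back-substitution give σ_0 = 72/7, σ_1 = -60/7, σ_2 = 24, σ_3 = -402/7, σ_4 = 558/7.
On [0, 1], S'(x) = b_1 + 2c_1·x + 3d_1·x² with b_1 = Δ_1 - h_1(2σ_1 + σ_2)/6 = 13/7, c_1 = σ_1/2 = -30/7, d_1 = (σ_2 - σ_1)/(6h_1) = 38/7. So S'(0) = 13/7.

1.8571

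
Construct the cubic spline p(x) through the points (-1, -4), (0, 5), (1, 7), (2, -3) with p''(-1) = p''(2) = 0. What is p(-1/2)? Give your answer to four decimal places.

0.9000

With M_i denoting the second derivative at x_i, h_i = 1, 1, 1, and Δ_i = (y_(i+1) − y_i)/h_i = 9, 2, -10:
  1·M_0 + 4·M_1 + 1·M_2 = 6(Δ_1 - Δ_0) = -42
  1·M_1 + 4·M_2 + 1·M_3 = 6(Δ_2 - Δ_1) = -72
Natural end conditions: M_0 = M_3 = 0.
Solving the tridiagonal system: M_0 = 0, M_1 = -32/5, M_2 = -82/5, M_3 = 0.
On [-1, 0], p(x) = -4 + 151/15·(x + 1) + 0·(x + 1)² - 16/15·(x + 1)³.
With (x + 1) = 1/2: p(-1/2) = 9/10.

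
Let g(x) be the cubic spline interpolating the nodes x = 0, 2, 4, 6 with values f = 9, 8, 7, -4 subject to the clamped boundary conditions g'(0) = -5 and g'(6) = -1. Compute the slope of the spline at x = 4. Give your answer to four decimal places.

Put M_i = g'' at the i-th knot. Here h = (2, 2, 2) and Δ = (-1/2, -1/2, -11/2), so the interior equations h_(i-1)·M_(i-1) + 2(h_(i-1)+h_i)·M_i + h_i·M_(i+1) = 6(Δ_i − Δ_(i-1)) read
  2·M_0 + 8·M_1 + 2·M_2 = 6(Δ_1 - Δ_0) = 0
  2·M_1 + 8·M_2 + 2·M_3 = 6(Δ_2 - Δ_1) = -30
Clamped end conditions give two more equations: 2h_0·M_0 + h_0·M_1 = 6(Δ_0 - g'(0)) = 27 and h_2·M_2 + 2h_2·M_3 = 6(g'(6) - Δ_2) = 27.
Solving the tridiagonal system: M_0 = 41/6, M_1 = -1/6, M_2 = -37/6, M_3 = 59/6.
On [4, 6], g'(x) = b_2 + 2c_2·(x - 4) + 3d_2·(x - 4)² with b_2 = Δ_2 - h_2(2M_2 + M_3)/6 = -14/3, c_2 = M_2/2 = -37/12, d_2 = (M_3 - M_2)/(6h_2) = 4/3. So g'(4) = -14/3.

-4.6667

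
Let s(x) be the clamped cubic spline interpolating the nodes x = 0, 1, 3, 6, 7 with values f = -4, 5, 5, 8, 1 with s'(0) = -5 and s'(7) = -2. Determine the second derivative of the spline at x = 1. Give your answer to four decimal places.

Write M_i for s''(x_i). With h_i = 1, 2, 3, 1 and divided differences Δ_i = 9, 0, 1, -7, the continuity of s' gives the tridiagonal system
  1·M_0 + 6·M_1 + 2·M_2 = 6(Δ_1 - Δ_0) = -54
  2·M_1 + 10·M_2 + 3·M_3 = 6(Δ_2 - Δ_1) = 6
  3·M_2 + 8·M_3 + 1·M_4 = 6(Δ_3 - Δ_2) = -48
Clamped end conditions give two more equations: 2h_0·M_0 + h_0·M_1 = 6(Δ_0 - s'(0)) = 84 and h_3·M_3 + 2h_3·M_4 = 6(s'(7) - Δ_3) = 30.
Hence M_0 = 1932/37, M_1 = -756/37, M_2 = 303/37, M_3 = -432/37, M_4 = 771/37.

-20.4324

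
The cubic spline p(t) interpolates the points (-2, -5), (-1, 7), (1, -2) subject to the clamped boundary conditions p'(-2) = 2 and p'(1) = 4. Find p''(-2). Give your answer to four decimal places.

Write σ_i for p''(x_i). With h_i = 1, 2 and divided differences Δ_i = 12, -9/2, the continuity of p' gives the tridiagonal system
  1·σ_0 + 6·σ_1 + 2·σ_2 = 6(Δ_1 - Δ_0) = -99
Clamped end conditions give two more equations: 2h_0·σ_0 + h_0·σ_1 = 6(Δ_0 - p'(-2)) = 60 and h_1·σ_1 + 2h_1·σ_2 = 6(p'(1) - Δ_1) = 51.
Hence σ_0 = 283/6, σ_1 = -103/3, σ_2 = 359/12.

47.1667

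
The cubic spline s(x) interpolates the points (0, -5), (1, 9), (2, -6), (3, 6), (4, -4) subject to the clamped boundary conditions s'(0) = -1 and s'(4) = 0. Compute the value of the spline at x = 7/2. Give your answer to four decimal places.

1.2768

Let m_i = s''(x_i). Step sizes h_i = 1, 1, 1, 1; slopes of the chords Δ_i = (y_(i+1) - y_i)/h_i = 14, -15, 12, -10.
  1·m_0 + 4·m_1 + 1·m_2 = 6(Δ_1 - Δ_0) = -174
  1·m_1 + 4·m_2 + 1·m_3 = 6(Δ_2 - Δ_1) = 162
  1·m_2 + 4·m_3 + 1·m_4 = 6(Δ_3 - Δ_2) = -132
Clamped end conditions give two more equations: 2h_0·m_0 + h_0·m_1 = 6(Δ_0 - s'(0)) = 90 and h_3·m_3 + 2h_3·m_4 = 6(s'(4) - Δ_3) = 60.
Hence m_0 = 613/7, m_1 = -596/7, m_2 = 79, m_3 = -482/7, m_4 = 451/7.
On [3, 4], s(x) = 6 + 31/14·(x - 3) - 241/7·(x - 3)² + 311/14·(x - 3)³.
With (x - 3) = 1/2: s(7/2) = 143/112.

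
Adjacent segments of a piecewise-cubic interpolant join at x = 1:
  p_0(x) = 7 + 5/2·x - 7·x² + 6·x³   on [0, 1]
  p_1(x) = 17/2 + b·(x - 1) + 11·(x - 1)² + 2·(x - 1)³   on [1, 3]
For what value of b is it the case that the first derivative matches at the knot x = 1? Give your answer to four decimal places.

6.5000

p_0'(x) = 5/2 - 14·x + 18·x², so p_0'(1) = 13/2. On the right, p_1'(1) = b, so b = 13/2.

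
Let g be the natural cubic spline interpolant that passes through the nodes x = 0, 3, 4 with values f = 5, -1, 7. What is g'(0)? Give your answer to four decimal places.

Put m_i = g'' at the i-th knot. Here h = (3, 1) and Δ = (-2, 8), so the interior equations h_(i-1)·m_(i-1) + 2(h_(i-1)+h_i)·m_i + h_i·m_(i+1) = 6(Δ_i − Δ_(i-1)) read
  3·m_0 + 8·m_1 + 1·m_2 = 6(Δ_1 - Δ_0) = 60
Natural end conditions: m_0 = m_2 = 0.
Forward elimination and back-substitution give m_0 = 0, m_1 = 15/2, m_2 = 0.
On [0, 3], g'(x) = b_0 + 2c_0·x + 3d_0·x² with b_0 = Δ_0 - h_0(2m_0 + m_1)/6 = -23/4, c_0 = m_0/2 = 0, d_0 = (m_1 - m_0)/(6h_0) = 5/12. So g'(0) = -23/4.

-5.7500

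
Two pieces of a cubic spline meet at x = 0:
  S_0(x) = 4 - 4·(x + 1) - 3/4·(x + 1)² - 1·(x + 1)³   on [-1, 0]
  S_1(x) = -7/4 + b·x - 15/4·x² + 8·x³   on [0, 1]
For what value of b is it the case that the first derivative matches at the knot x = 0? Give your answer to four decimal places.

S_0'(x) = -4 - 3/2·(x + 1) - 3·(x + 1)², so S_0'(0) = -17/2. On the right, S_1'(0) = b, so b = -17/2.

-8.5000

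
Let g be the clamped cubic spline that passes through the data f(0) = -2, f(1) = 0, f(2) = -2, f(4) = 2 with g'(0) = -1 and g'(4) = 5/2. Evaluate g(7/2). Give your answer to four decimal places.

Write M_i for g''(x_i). With h_i = 1, 1, 2 and divided differences Δ_i = 2, -2, 2, the continuity of g' gives the tridiagonal system
  1·M_0 + 4·M_1 + 1·M_2 = 6(Δ_1 - Δ_0) = -24
  1·M_1 + 6·M_2 + 2·M_3 = 6(Δ_2 - Δ_1) = 24
Clamped end conditions give two more equations: 2h_0·M_0 + h_0·M_1 = 6(Δ_0 - g'(0)) = 18 and h_2·M_2 + 2h_2·M_3 = 6(g'(4) - Δ_2) = 3.
Forward elimination and back-substitution give M_0 = 323/22, M_1 = -125/11, M_2 = 149/22, M_3 = -29/11.
On [2, 4], g(x) = -2 - 18/11·(x - 2) + 149/44·(x - 2)² - 69/88·(x - 2)³.
With (x - 2) = 3/2: g(7/2) = 365/704.

0.5185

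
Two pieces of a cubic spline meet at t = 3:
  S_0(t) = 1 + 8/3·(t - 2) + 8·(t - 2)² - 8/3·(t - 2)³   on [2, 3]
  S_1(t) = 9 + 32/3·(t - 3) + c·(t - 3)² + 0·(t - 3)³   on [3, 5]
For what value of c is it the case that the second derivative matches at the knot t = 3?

0

S_0''(t) = 16 - 16·(t - 2), so S_0''(3) = 0. On the right, S_1''(3) = 2c, so c = 0.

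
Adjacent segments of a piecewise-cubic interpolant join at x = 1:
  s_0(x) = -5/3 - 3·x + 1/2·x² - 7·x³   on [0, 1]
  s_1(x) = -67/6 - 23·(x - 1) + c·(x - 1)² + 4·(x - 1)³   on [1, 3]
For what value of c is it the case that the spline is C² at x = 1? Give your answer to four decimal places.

-20.5000

s_0''(x) = 1 - 42·x, so s_0''(1) = -41. On the right, s_1''(1) = 2c, so c = -41/2.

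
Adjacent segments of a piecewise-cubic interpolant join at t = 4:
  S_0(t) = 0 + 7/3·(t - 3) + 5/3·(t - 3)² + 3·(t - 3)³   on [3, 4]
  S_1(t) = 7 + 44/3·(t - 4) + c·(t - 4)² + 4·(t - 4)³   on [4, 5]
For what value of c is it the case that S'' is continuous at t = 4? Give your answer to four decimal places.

S_0''(t) = 10/3 + 18·(t - 3), so S_0''(4) = 64/3. On the right, S_1''(4) = 2c, so c = 32/3.

10.6667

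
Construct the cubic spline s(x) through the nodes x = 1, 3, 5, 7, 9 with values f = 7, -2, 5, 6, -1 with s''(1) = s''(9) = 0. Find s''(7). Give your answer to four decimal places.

Write m_i for s''(x_i). With h_i = 2, 2, 2, 2 and divided differences Δ_i = -9/2, 7/2, 1/2, -7/2, the continuity of s' gives the tridiagonal system
  2·m_0 + 8·m_1 + 2·m_2 = 6(Δ_1 - Δ_0) = 48
  2·m_1 + 8·m_2 + 2·m_3 = 6(Δ_2 - Δ_1) = -18
  2·m_2 + 8·m_3 + 2·m_4 = 6(Δ_3 - Δ_2) = -24
Natural end conditions: m_0 = m_4 = 0.
Solving: m_0 = 0, m_1 = 48/7, m_2 = -24/7, m_3 = -15/7, m_4 = 0.

-2.1429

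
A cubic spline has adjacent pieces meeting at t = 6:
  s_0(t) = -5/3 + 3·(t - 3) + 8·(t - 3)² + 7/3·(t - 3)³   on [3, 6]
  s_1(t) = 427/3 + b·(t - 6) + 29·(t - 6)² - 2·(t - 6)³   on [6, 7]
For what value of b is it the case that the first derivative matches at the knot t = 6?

114

s_0'(t) = 3 + 16·(t - 3) + 7·(t - 3)², so s_0'(6) = 114. On the right, s_1'(6) = b, so b = 114.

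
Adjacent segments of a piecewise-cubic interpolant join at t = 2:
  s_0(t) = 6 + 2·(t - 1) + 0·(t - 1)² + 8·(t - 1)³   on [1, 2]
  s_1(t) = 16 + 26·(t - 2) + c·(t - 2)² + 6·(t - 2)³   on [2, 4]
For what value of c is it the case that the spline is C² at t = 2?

24

s_0''(t) = 0 + 48·(t - 1), so s_0''(2) = 48. On the right, s_1''(2) = 2c, so c = 24.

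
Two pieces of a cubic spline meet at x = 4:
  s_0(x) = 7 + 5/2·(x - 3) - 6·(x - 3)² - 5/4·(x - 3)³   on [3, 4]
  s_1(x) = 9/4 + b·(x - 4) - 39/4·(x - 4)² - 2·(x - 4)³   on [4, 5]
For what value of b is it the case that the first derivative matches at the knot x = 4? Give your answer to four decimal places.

s_0'(x) = 5/2 - 12·(x - 3) - 15/4·(x - 3)², so s_0'(4) = -53/4. On the right, s_1'(4) = b, so b = -53/4.

-13.2500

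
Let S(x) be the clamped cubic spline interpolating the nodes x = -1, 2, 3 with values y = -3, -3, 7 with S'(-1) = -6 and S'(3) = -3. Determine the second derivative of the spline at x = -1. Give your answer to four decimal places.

-0.7500

Write σ_i for S''(x_i). With h_i = 3, 1 and divided differences Δ_i = 0, 10, the continuity of S' gives the tridiagonal system
  3·σ_0 + 8·σ_1 + 1·σ_2 = 6(Δ_1 - Δ_0) = 60
Clamped end conditions give two more equations: 2h_0·σ_0 + h_0·σ_1 = 6(Δ_0 - S'(-1)) = 36 and h_1·σ_1 + 2h_1·σ_2 = 6(S'(3) - Δ_1) = -78.
Hence σ_0 = -3/4, σ_1 = 27/2, σ_2 = -183/4.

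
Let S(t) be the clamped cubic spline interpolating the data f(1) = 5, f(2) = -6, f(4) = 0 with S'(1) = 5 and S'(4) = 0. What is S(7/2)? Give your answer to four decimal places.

-1.9844

Put m_i = S'' at the i-th knot. Here h = (1, 2) and Δ = (-11, 3), so the interior equations h_(i-1)·m_(i-1) + 2(h_(i-1)+h_i)·m_i + h_i·m_(i+1) = 6(Δ_i − Δ_(i-1)) read
  1·m_0 + 6·m_1 + 2·m_2 = 6(Δ_1 - Δ_0) = 84
Clamped end conditions give two more equations: 2h_0·m_0 + h_0·m_1 = 6(Δ_0 - S'(1)) = -96 and h_1·m_1 + 2h_1·m_2 = 6(S'(4) - Δ_1) = -18.
Solving: m_0 = -191/3, m_1 = 94/3, m_2 = -121/6.
On [2, 4], S(t) = -6 - 67/6·(t - 2) + 47/3·(t - 2)² - 103/24·(t - 2)³.
With (t - 2) = 3/2: S(7/2) = -127/64.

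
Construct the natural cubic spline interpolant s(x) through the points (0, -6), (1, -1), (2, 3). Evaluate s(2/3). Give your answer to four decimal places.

Put σ_i = s'' at the i-th knot. Here h = (1, 1) and Δ = (5, 4), so the interior equations h_(i-1)·σ_(i-1) + 2(h_(i-1)+h_i)·σ_i + h_i·σ_(i+1) = 6(Δ_i − Δ_(i-1)) read
  1·σ_0 + 4·σ_1 + 1·σ_2 = 6(Δ_1 - Δ_0) = -6
Natural end conditions: σ_0 = σ_2 = 0.
Solving: σ_0 = 0, σ_1 = -3/2, σ_2 = 0.
On [0, 1], s(x) = -6 + 21/4·x + 0·x² - 1/4·x³.
With x = 2/3: s(2/3) = -139/54.

-2.5741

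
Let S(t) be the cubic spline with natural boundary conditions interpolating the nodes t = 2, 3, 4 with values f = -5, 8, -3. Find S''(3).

Let M_i = S''(x_i). Step sizes h_i = 1, 1; slopes of the chords Δ_i = (y_(i+1) - y_i)/h_i = 13, -11.
  1·M_0 + 4·M_1 + 1·M_2 = 6(Δ_1 - Δ_0) = -144
Natural end conditions: M_0 = M_2 = 0.
Forward elimination and back-substitution give M_0 = 0, M_1 = -36, M_2 = 0.

-36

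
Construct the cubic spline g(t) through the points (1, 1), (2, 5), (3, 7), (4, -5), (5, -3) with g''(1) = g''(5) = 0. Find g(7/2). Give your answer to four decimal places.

1.0536

With M_i denoting the second derivative at x_i, h_i = 1, 1, 1, 1, and Δ_i = (y_(i+1) − y_i)/h_i = 4, 2, -12, 2:
  1·M_0 + 4·M_1 + 1·M_2 = 6(Δ_1 - Δ_0) = -12
  1·M_1 + 4·M_2 + 1·M_3 = 6(Δ_2 - Δ_1) = -84
  1·M_2 + 4·M_3 + 1·M_4 = 6(Δ_3 - Δ_2) = 84
Natural end conditions: M_0 = M_4 = 0.
Hence M_0 = 0, M_1 = 30/7, M_2 = -204/7, M_3 = 198/7, M_4 = 0.
On [3, 4], g(t) = 7 - 7·(t - 3) - 102/7·(t - 3)² + 67/7·(t - 3)³.
With (t - 3) = 1/2: g(7/2) = 59/56.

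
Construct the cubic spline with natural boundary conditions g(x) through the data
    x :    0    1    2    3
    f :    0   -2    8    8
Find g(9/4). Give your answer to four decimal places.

Write σ_i for g''(x_i). With h_i = 1, 1, 1 and divided differences Δ_i = -2, 10, 0, the continuity of g' gives the tridiagonal system
  1·σ_0 + 4·σ_1 + 1·σ_2 = 6(Δ_1 - Δ_0) = 72
  1·σ_1 + 4·σ_2 + 1·σ_3 = 6(Δ_2 - Δ_1) = -60
Natural end conditions: σ_0 = σ_3 = 0.
Solving the tridiagonal system: σ_0 = 0, σ_1 = 116/5, σ_2 = -104/5, σ_3 = 0.
On [2, 3], g(x) = 8 + 104/15·(x - 2) - 52/5·(x - 2)² + 52/15·(x - 2)³.
With (x - 2) = 1/4: g(9/4) = 731/80.

9.1375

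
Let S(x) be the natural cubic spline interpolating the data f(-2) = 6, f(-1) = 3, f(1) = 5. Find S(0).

3

Put M_i = S'' at the i-th knot. Here h = (1, 2) and Δ = (-3, 1), so the interior equations h_(i-1)·M_(i-1) + 2(h_(i-1)+h_i)·M_i + h_i·M_(i+1) = 6(Δ_i − Δ_(i-1)) read
  1·M_0 + 6·M_1 + 2·M_2 = 6(Δ_1 - Δ_0) = 24
Natural end conditions: M_0 = M_2 = 0.
Solving the tridiagonal system: M_0 = 0, M_1 = 4, M_2 = 0.
On [-1, 1], S(x) = 3 - 5/3·(x + 1) + 2·(x + 1)² - 1/3·(x + 1)³.
With (x + 1) = 1: S(0) = 3.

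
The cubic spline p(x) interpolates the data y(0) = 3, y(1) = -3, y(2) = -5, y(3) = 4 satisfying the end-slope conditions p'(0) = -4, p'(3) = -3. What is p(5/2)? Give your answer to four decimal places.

0.8417

With M_i denoting the second derivative at x_i, h_i = 1, 1, 1, and Δ_i = (y_(i+1) − y_i)/h_i = -6, -2, 9:
  1·M_0 + 4·M_1 + 1·M_2 = 6(Δ_1 - Δ_0) = 24
  1·M_1 + 4·M_2 + 1·M_3 = 6(Δ_2 - Δ_1) = 66
Clamped end conditions give two more equations: 2h_0·M_0 + h_0·M_1 = 6(Δ_0 - p'(0)) = -12 and h_2·M_2 + 2h_2·M_3 = 6(p'(3) - Δ_2) = -72.
Hence M_0 = -92/15, M_1 = 4/15, M_2 = 436/15, M_3 = -758/15.
On [2, 3], p(x) = -5 + 116/15·(x - 2) + 218/15·(x - 2)² - 199/15·(x - 2)³.
With (x - 2) = 1/2: p(5/2) = 101/120.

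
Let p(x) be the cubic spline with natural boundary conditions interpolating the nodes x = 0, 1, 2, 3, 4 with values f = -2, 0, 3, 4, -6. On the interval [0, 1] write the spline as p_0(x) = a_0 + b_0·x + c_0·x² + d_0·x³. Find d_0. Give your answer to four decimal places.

With σ_i denoting the second derivative at x_i, h_i = 1, 1, 1, 1, and Δ_i = (y_(i+1) − y_i)/h_i = 2, 3, 1, -10:
  1·σ_0 + 4·σ_1 + 1·σ_2 = 6(Δ_1 - Δ_0) = 6
  1·σ_1 + 4·σ_2 + 1·σ_3 = 6(Δ_2 - Δ_1) = -12
  1·σ_2 + 4·σ_3 + 1·σ_4 = 6(Δ_3 - Δ_2) = -66
Natural end conditions: σ_0 = σ_4 = 0.
Solving the tridiagonal system: σ_0 = 0, σ_1 = 9/7, σ_2 = 6/7, σ_3 = -117/7, σ_4 = 0.
On [0, 1], with p_0(x) = a_0 + b_0·x + c_0·x² + d_0·x³: c_0 = σ_0/2 = 0, d_0 = (σ_1 - σ_0)/(6h_0) = 3/14, b_0 = Δ_0 - h_0(2σ_0 + σ_1)/6 = 25/14.

0.2143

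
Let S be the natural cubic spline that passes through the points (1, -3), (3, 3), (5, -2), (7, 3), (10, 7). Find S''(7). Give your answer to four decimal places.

-1.8169

Put m_i = S'' at the i-th knot. Here h = (2, 2, 2, 3) and Δ = (3, -5/2, 5/2, 4/3), so the interior equations h_(i-1)·m_(i-1) + 2(h_(i-1)+h_i)·m_i + h_i·m_(i+1) = 6(Δ_i − Δ_(i-1)) read
  2·m_0 + 8·m_1 + 2·m_2 = 6(Δ_1 - Δ_0) = -33
  2·m_1 + 8·m_2 + 2·m_3 = 6(Δ_2 - Δ_1) = 30
  2·m_2 + 10·m_3 + 3·m_4 = 6(Δ_3 - Δ_2) = -7
Natural end conditions: m_0 = m_4 = 0.
Forward elimination and back-substitution give m_0 = 0, m_1 = -392/71, m_2 = 793/142, m_3 = -129/71, m_4 = 0.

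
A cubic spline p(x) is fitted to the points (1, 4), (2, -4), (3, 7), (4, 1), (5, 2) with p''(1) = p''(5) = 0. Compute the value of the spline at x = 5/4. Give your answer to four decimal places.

0.4933

With m_i denoting the second derivative at x_i, h_i = 1, 1, 1, 1, and Δ_i = (y_(i+1) − y_i)/h_i = -8, 11, -6, 1:
  1·m_0 + 4·m_1 + 1·m_2 = 6(Δ_1 - Δ_0) = 114
  1·m_1 + 4·m_2 + 1·m_3 = 6(Δ_2 - Δ_1) = -102
  1·m_2 + 4·m_3 + 1·m_4 = 6(Δ_3 - Δ_2) = 42
Natural end conditions: m_0 = m_4 = 0.
Hence m_0 = 0, m_1 = 270/7, m_2 = -282/7, m_3 = 144/7, m_4 = 0.
On [1, 2], p(x) = 4 - 101/7·(x - 1) + 0·(x - 1)² + 45/7·(x - 1)³.
With (x - 1) = 1/4: p(5/4) = 221/448.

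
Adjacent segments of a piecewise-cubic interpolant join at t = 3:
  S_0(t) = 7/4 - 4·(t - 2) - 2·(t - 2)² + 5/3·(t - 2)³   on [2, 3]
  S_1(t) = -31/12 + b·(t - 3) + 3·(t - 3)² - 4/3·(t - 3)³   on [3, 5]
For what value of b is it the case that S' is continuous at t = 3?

S_0'(t) = -4 - 4·(t - 2) + 5·(t - 2)², so S_0'(3) = -3. On the right, S_1'(3) = b, so b = -3.

-3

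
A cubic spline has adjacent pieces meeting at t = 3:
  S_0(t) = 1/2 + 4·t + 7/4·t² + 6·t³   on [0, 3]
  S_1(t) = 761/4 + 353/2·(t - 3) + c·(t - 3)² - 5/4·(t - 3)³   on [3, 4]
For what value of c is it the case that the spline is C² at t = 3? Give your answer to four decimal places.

55.7500

S_0''(t) = 7/2 + 36·t, so S_0''(3) = 223/2. On the right, S_1''(3) = 2c, so c = 223/4.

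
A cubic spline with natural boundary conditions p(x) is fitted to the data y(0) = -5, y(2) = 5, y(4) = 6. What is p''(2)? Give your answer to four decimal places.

-3.3750

Write σ_i for p''(x_i). With h_i = 2, 2 and divided differences Δ_i = 5, 1/2, the continuity of p' gives the tridiagonal system
  2·σ_0 + 8·σ_1 + 2·σ_2 = 6(Δ_1 - Δ_0) = -27
Natural end conditions: σ_0 = σ_2 = 0.
Forward elimination and back-substitution give σ_0 = 0, σ_1 = -27/8, σ_2 = 0.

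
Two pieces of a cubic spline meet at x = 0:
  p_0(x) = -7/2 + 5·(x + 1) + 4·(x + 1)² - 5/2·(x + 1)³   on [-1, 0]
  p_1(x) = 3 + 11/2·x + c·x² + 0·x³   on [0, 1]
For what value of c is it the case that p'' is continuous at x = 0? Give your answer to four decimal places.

-3.5000

p_0''(x) = 8 - 15·(x + 1), so p_0''(0) = -7. On the right, p_1''(0) = 2c, so c = -7/2.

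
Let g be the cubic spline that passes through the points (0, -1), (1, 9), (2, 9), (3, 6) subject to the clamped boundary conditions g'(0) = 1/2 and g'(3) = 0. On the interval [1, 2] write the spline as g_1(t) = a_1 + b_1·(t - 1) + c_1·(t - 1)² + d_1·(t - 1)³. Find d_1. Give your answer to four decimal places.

With m_i denoting the second derivative at x_i, h_i = 1, 1, 1, and Δ_i = (y_(i+1) − y_i)/h_i = 10, 0, -3:
  1·m_0 + 4·m_1 + 1·m_2 = 6(Δ_1 - Δ_0) = -60
  1·m_1 + 4·m_2 + 1·m_3 = 6(Δ_2 - Δ_1) = -18
Clamped end conditions give two more equations: 2h_0·m_0 + h_0·m_1 = 6(Δ_0 - g'(0)) = 57 and h_2·m_2 + 2h_2·m_3 = 6(g'(3) - Δ_2) = 18.
Forward elimination and back-substitution give m_0 = 616/15, m_1 = -377/15, m_2 = -8/15, m_3 = 139/15.
On [1, 2], with g_1(t) = a_1 + b_1·(t - 1) + c_1·(t - 1)² + d_1·(t - 1)³: c_1 = m_1/2 = -377/30, d_1 = (m_2 - m_1)/(6h_1) = 41/10, b_1 = Δ_1 - h_1(2m_1 + m_2)/6 = 127/15.

4.1000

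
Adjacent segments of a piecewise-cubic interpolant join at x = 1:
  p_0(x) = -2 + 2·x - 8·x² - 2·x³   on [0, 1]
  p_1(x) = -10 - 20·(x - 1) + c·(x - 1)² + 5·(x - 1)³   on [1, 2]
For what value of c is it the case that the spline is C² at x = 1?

-14

p_0''(x) = -16 - 12·x, so p_0''(1) = -28. On the right, p_1''(1) = 2c, so c = -14.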